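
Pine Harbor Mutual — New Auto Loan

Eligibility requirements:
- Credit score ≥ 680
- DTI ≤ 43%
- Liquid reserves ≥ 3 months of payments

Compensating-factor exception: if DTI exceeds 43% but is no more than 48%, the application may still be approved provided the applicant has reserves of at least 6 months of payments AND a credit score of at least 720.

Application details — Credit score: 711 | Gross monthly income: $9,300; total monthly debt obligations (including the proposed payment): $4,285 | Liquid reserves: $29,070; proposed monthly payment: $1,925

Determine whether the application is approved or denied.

Denied

Credit score 711 ≥ 680 (meets base)
DTI: 4,285 ÷ 9,300 = 46.1%, over the 43% base limit.
Reserves = 29,070/1,925 = 15.1 months ≥ 3
46.1% falls in the override range (43%–48%), so the compensating-factor test applies.
Override check — reserves: 15.1 mo (ok); score: 711 (below 720).
Override conditions not both satisfied; exception does not apply.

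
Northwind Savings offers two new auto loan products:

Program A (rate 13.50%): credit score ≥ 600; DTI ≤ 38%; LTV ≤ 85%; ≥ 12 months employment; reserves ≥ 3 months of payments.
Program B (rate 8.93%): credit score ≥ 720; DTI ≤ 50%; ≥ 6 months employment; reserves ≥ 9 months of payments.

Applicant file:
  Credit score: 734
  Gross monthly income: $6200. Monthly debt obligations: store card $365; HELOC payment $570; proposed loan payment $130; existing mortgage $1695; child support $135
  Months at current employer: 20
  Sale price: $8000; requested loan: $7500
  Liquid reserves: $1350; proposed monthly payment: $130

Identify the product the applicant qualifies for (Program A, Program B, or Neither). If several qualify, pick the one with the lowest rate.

Program B

Total debts = (365 + 570 + 130 + 1,695 + 135) = 2,895; DTI = 2,895/6,200 = 46.7%.
LTV = 7,500/8,000 = 93.8%.
Reserves = 1,350/130 = 10.4 months.
Program A: score 734 ≥ 600; DTI 46.7% > 38%; LTV 93.8% > 85%; employment 20 ≥ 12 mo; reserves 10.4 ≥ 3 mo → does not qualify.
Program B: score 734 ≥ 720; DTI 46.7% ≤ 50%; employment 20 ≥ 6 mo; reserves 10.4 ≥ 9 mo → qualifies.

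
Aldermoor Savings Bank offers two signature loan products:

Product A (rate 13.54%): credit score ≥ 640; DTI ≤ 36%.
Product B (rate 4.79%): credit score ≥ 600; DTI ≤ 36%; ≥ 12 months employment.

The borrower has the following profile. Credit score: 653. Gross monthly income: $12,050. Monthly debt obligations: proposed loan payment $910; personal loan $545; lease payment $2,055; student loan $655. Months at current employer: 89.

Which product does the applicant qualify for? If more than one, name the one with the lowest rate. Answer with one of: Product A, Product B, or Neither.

Total debts = (910 + 545 + 2,055 + 655) = 4,165; DTI = 4,165/12,050 = 34.6%.
Product A: score 653 ≥ 640; DTI 34.6% ≤ 36% → qualifies.
Product B: score 653 ≥ 600; DTI 34.6% ≤ 36%; employment 89 ≥ 12 mo → qualifies.
Qualifying: Product A, Product B. Lowest rate is 4.79% → Product B.

Product B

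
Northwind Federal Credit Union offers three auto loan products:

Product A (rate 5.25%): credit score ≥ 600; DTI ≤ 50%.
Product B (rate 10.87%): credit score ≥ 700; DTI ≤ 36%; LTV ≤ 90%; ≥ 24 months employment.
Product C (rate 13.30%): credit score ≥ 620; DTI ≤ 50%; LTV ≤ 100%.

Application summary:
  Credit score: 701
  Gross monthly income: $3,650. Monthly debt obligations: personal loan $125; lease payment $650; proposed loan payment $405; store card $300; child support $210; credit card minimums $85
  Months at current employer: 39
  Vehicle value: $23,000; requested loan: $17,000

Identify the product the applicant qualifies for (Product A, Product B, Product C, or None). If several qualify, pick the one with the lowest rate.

Product A

Total debts = (125 + 650 + 405 + 300 + 210 + 85) = 1,775; DTI = 1,775/3,650 = 48.6%.
LTV = 17,000/23,000 = 73.9%.
Product A: score 701 ≥ 600; DTI 48.6% ≤ 50% → qualifies.
Product B: score 701 ≥ 700; DTI 48.6% > 36%; LTV 73.9% ≤ 90%; employment 39 ≥ 24 mo → does not qualify.
Product C: score 701 ≥ 620; DTI 48.6% ≤ 50%; LTV 73.9% ≤ 100% → qualifies.
Qualifying: Product A, Product C. Lowest rate is 5.25% → Product A.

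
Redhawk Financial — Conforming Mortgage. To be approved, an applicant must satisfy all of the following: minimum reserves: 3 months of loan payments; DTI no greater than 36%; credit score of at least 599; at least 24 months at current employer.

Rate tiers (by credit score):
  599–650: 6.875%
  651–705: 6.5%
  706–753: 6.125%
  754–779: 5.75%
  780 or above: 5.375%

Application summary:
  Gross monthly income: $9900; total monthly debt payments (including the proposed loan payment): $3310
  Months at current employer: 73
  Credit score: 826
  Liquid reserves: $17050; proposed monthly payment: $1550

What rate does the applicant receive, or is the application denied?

Credit score 826 ≥ 599 (meets minimum)
Employment 73 ≥ 24 months
DTI = 3,310/9,900 = 33.4% ≤ 36%
Liquid reserves cover 17,050/1,550 = 11.0 months — ≥ 3 required
All requirements met. Score 826 falls in the 780 or above tier → 5.375%.

Approved at 5.375%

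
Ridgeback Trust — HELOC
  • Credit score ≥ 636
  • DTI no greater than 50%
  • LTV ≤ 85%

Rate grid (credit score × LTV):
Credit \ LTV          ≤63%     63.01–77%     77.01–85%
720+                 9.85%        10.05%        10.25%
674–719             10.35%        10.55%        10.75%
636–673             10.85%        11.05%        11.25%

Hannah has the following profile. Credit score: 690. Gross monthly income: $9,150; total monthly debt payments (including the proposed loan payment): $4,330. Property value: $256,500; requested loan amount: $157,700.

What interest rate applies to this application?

Credit score 690 ≥ 636; DTI: 4,330 ÷ 9,150 = 47.3%, within the 50% cap
LTV: 157,700 ÷ 256,500 = 61.5%, within 85% cap
Credit 690 → row 674–719; LTV 61.5% → column ≤63%. Grid cell → 10.35%.

10.35%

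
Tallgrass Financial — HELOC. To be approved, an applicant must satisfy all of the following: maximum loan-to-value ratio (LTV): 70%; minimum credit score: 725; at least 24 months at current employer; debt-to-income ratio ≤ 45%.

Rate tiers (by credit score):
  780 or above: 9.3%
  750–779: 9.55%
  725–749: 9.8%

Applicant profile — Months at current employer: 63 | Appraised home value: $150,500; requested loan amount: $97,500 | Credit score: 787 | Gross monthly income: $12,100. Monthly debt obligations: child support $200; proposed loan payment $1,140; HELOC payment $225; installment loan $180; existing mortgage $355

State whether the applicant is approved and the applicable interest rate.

Approved at 9.3%

Credit score 787 ≥ 725 (meets minimum)
Employment 63 ≥ 24 months
LTV: 97,500 ÷ 150,500 = 64.8%, within 70% cap
Total monthly debts = (200 + 1,140 + 225 + 180 + 355) = 2,100. DTI = 2,100/12,100 = 17.4% ≤ 45%
All requirements met. Score 787 falls in the 780 or above tier → 9.3%.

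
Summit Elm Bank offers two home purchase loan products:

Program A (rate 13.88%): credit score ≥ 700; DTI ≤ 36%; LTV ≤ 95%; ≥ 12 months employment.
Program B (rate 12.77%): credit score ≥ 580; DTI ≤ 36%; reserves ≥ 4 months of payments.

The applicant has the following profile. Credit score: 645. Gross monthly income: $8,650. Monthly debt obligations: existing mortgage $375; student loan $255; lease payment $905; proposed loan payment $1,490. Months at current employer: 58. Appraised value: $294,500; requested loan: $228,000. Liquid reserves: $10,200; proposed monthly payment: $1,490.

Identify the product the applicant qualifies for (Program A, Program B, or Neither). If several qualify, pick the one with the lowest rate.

Total debts = (375 + 255 + 905 + 1,490) = 3,025; DTI = 3,025/8,650 = 35%.
LTV = 228,000/294,500 = 77.4%.
Reserves = 10,200/1,490 = 6.8 months.
Program A: score 645 < 700; DTI 35% ≤ 36%; LTV 77.4% ≤ 95%; employment 58 ≥ 12 mo → does not qualify.
Program B: score 645 ≥ 580; DTI 35% ≤ 36%; reserves 6.8 ≥ 4 mo → qualifies.

Program B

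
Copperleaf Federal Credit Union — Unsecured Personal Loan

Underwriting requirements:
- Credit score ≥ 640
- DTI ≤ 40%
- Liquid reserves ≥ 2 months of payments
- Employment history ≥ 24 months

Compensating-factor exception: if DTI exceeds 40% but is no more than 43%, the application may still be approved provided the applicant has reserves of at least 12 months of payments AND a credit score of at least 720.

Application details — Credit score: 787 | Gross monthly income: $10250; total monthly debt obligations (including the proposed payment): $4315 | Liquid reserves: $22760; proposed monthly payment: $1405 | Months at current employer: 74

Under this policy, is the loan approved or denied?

Credit score 787 ≥ 640 (meets base)
DTI: 4,315 ÷ 10,250 = 42.1%, over the 40% base limit.
Reserves: 22,760 ÷ 1,405 = 16.2 months (meets 2-month minimum)
Employment 74 ≥ 24 months
42.1% falls in the override range (40%–43%), so the compensating-factor test applies.
Reserves 16.2 ≥ 12 months; credit score 787 ≥ 720.
Both override conditions satisfied; DTI exception granted.

Approved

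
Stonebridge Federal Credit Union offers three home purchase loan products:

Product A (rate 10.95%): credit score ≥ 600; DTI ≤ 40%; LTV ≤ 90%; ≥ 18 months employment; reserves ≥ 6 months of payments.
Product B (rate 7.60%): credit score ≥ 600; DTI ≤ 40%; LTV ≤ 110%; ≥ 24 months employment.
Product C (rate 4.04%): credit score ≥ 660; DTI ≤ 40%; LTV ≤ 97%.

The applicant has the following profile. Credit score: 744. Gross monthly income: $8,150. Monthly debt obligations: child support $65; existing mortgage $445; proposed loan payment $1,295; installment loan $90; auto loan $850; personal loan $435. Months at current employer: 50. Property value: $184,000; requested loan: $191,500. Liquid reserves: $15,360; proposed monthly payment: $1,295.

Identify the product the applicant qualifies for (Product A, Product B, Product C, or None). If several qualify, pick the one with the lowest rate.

Total debts = (65 + 445 + 1,295 + 90 + 850 + 435) = 3,180; DTI = 3,180/8,150 = 39%.
LTV = 191,500/184,000 = 104.1%.
Reserves = 15,360/1,295 = 11.9 months.
Product A: score 744 ≥ 600; DTI 39% ≤ 40%; LTV 104.1% > 90%; employment 50 ≥ 18 mo; reserves 11.9 ≥ 6 mo → does not qualify.
Product B: score 744 ≥ 600; DTI 39% ≤ 40%; LTV 104.1% ≤ 110%; employment 50 ≥ 24 mo → qualifies.
Product C: score 744 ≥ 660; DTI 39% ≤ 40%; LTV 104.1% > 97% → does not qualify.

Product B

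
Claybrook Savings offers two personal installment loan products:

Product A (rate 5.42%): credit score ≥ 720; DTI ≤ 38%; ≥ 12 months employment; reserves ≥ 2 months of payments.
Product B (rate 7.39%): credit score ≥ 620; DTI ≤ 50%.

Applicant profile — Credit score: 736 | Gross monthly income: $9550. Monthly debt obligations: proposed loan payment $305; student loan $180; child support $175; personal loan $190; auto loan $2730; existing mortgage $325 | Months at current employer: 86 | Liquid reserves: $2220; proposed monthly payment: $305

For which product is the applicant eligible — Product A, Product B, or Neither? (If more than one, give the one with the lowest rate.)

Total debts = (305 + 180 + 175 + 190 + 2,730 + 325) = 3,905; DTI = 3,905/9,550 = 40.9%.
Reserves = 2,220/305 = 7.3 months.
Product A: score 736 ≥ 720; DTI 40.9% > 38%; employment 86 ≥ 12 mo; reserves 7.3 ≥ 2 mo → does not qualify.
Product B: score 736 ≥ 620; DTI 40.9% ≤ 50% → qualifies.

Product B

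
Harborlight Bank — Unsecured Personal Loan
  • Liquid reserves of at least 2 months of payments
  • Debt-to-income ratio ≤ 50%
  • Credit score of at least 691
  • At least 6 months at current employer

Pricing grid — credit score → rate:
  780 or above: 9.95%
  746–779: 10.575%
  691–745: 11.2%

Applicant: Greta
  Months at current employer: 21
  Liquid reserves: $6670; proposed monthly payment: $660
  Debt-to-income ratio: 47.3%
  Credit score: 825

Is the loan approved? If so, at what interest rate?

Approved at 9.95%

Credit score 825 ≥ 691 (meets minimum)
Employment 21 ≥ 6 months
DTI 47.3% is within the 50% limit
Liquid reserves cover 6,670/660 = 10.1 months — ≥ 2 required
All requirements met. Score 825 falls in the 780 or above tier → 9.95%.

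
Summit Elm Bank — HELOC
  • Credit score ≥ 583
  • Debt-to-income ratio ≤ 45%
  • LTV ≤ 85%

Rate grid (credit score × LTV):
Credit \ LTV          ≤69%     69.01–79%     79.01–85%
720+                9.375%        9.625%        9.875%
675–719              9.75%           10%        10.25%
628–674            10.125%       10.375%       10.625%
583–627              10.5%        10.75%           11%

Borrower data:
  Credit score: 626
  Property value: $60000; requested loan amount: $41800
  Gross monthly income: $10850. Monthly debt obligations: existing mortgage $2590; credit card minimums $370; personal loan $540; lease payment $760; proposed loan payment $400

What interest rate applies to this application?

Credit score 626 ≥ 583; Total monthly debts = (2,590 + 370 + 540 + 760 + 400) = 4,660. Debt-to-income = 4,660/10,850 = 42.9% — meets 45% limit
LTV = 41,800/60,000 = 69.7% ≤ 85%
Credit 626 → row 583–627; LTV 69.7% → column 69.01–79%. Grid cell → 10.75%.

10.75%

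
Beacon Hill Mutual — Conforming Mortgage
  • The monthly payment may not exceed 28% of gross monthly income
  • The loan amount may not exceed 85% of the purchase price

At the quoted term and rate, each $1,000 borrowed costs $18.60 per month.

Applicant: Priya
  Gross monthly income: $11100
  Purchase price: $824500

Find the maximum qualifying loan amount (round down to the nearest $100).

$167,000

Payment cap: 28% × $11,100 = $3,108/month.
At $18.60 per $1,000, that supports 3,108/18.60 × 1,000 ≈ $167,096 → $167,000.
LTV cap: 85% × $824,500 = $700,825 → $700,800.
Binding constraint: payment-to-income.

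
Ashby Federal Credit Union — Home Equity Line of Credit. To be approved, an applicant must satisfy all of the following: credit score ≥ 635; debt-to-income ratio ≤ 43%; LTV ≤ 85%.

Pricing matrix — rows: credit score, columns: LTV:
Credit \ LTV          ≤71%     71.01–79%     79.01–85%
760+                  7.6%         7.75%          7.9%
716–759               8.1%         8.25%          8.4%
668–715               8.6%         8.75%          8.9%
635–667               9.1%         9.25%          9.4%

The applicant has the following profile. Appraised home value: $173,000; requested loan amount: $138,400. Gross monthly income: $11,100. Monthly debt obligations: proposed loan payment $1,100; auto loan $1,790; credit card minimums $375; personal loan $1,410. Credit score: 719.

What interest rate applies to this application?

Credit score 719 ≥ 635; Total monthly debts = (1,100 + 1,790 + 375 + 1,410) = 4,675. DTI: 4,675 ÷ 11,100 = 42.1%, within the 43% cap
LTV = 138,400/173,000 = 80% ≤ 85%
Credit 719 → row 716–759; LTV 80% → column 79.01–85%. Grid cell → 8.4%.

8.4%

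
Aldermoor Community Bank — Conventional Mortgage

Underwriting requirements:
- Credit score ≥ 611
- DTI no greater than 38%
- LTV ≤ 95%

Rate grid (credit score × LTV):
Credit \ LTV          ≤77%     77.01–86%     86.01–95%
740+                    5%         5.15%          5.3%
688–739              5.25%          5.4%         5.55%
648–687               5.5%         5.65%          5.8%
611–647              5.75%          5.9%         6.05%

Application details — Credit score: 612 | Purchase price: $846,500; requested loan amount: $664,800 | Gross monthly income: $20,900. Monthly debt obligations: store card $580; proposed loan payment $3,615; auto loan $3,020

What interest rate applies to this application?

5.9%

Credit score 612 ≥ 611; Total monthly debts = (580 + 3,615 + 3,020) = 7,215. Debt-to-income = 7,215/20,900 = 34.5% — meets 38% limit
LTV: 664,800 ÷ 846,500 = 78.5%, within 95% cap
Score 612 is in the 611–647 band; LTV 78.5% is in the 77.01–86% band → 5.9%.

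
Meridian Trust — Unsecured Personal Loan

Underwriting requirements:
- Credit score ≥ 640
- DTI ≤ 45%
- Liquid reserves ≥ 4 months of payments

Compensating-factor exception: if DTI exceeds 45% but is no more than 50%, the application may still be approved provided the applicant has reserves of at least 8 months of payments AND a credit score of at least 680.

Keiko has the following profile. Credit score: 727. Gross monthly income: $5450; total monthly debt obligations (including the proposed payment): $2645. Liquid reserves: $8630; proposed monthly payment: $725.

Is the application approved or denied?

Approved

Credit score 727 ≥ 640 (meets base)
DTI: 2,645 ÷ 5,450 = 48.5%, over the 45% base limit.
Liquid reserves cover 8,630/725 = 11.9 months — ≥ 4 required
48.5% falls in the override range (45%–50%), so the compensating-factor test applies.
Override check — reserves: 11.9 mo (ok); score: 727 (ok).
Both override conditions satisfied; DTI exception granted.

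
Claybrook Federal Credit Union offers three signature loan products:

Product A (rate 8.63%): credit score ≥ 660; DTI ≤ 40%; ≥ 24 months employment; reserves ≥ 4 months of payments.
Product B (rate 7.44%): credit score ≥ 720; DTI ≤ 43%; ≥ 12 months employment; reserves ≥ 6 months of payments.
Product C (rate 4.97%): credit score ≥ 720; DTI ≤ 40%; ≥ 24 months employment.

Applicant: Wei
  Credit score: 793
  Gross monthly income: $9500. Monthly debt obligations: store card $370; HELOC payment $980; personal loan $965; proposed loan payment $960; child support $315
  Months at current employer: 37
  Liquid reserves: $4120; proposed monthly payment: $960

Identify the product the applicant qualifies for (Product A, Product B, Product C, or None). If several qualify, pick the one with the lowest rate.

Product C

Total debts = (370 + 980 + 965 + 960 + 315) = 3,590; DTI = 3,590/9,500 = 37.8%.
Reserves = 4,120/960 = 4.3 months.
Product A: score 793 ≥ 660; DTI 37.8% ≤ 40%; employment 37 ≥ 24 mo; reserves 4.3 ≥ 4 mo → qualifies.
Product B: score 793 ≥ 720; DTI 37.8% ≤ 43%; employment 37 ≥ 12 mo; reserves 4.3 < 6 mo → does not qualify.
Product C: score 793 ≥ 720; DTI 37.8% ≤ 40%; employment 37 ≥ 24 mo → qualifies.
Qualifying: Product A, Product C. Lowest rate is 4.97% → Product C.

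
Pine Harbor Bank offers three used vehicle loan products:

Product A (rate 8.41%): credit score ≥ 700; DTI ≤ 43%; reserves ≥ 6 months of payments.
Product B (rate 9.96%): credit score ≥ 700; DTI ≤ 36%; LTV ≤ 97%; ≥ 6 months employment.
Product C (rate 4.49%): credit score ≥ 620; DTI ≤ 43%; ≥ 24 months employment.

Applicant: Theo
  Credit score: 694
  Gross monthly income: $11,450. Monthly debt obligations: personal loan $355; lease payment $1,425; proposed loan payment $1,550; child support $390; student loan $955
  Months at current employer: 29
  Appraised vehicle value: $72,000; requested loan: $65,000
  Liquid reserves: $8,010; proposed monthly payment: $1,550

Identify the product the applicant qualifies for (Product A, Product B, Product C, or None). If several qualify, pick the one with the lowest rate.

Product C

Total debts = (355 + 1,425 + 1,550 + 390 + 955) = 4,675; DTI = 4,675/11,450 = 40.8%.
LTV = 65,000/72,000 = 90.3%.
Reserves = 8,010/1,550 = 5.2 months.
Product A: score 694 < 700; DTI 40.8% ≤ 43%; reserves 5.2 < 6 mo → does not qualify.
Product B: score 694 < 700; DTI 40.8% > 36%; LTV 90.3% ≤ 97%; employment 29 ≥ 6 mo → does not qualify.
Product C: score 694 ≥ 620; DTI 40.8% ≤ 43%; employment 29 ≥ 24 mo → qualifies.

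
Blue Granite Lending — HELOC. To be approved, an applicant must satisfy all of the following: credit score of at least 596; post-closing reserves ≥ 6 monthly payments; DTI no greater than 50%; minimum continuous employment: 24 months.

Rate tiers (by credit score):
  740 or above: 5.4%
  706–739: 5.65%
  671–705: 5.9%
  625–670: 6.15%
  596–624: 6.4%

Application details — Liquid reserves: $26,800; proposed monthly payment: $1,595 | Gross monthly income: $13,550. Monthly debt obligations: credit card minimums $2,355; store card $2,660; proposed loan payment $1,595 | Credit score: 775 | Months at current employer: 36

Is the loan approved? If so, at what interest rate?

Approved at 5.4%

Credit score 775 ≥ 596 (meets minimum)
Employment 36 ≥ 24 months
Total monthly debts = (2,355 + 2,660 + 1,595) = 6,610. Debt-to-income = 6,610/13,550 = 48.8% — meets 50% limit
Reserves: 26,800 ÷ 1,595 = 16.8 months (meets 6-month minimum)
All requirements met. Score 775 falls in the 740 or above tier → 5.4%.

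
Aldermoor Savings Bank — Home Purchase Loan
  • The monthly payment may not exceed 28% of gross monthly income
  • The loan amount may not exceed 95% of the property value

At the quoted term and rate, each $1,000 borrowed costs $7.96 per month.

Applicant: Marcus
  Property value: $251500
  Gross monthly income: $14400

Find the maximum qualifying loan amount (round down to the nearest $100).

Payment cap: 28% × $14,400 = $4,032/month.
At $7.96 per $1,000, that supports 4,032/7.96 × 1,000 ≈ $506,532 → $506,500.
LTV cap: 95% × $251,500 = $238,925 → $238,900.
Binding constraint: loan-to-value.

$238,900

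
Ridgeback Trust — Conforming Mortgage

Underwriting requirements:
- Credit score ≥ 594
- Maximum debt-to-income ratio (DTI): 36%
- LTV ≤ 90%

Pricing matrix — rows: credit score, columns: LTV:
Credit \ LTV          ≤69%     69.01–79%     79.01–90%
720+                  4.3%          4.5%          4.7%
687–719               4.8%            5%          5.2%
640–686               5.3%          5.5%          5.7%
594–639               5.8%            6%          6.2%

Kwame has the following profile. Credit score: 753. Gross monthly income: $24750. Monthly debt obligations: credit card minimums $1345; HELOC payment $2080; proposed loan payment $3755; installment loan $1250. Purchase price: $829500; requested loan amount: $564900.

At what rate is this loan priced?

Credit score 753 ≥ 594; Total monthly debts = (1,345 + 2,080 + 3,755 + 1,250) = 8,430. DTI = 8,430/24,750 = 34.1% ≤ 36%
LTV: 564,900 ÷ 829,500 = 68.1%, within 90% cap
Credit 753 → row 720+; LTV 68.1% → column ≤69%. Grid cell → 4.3%.

4.3%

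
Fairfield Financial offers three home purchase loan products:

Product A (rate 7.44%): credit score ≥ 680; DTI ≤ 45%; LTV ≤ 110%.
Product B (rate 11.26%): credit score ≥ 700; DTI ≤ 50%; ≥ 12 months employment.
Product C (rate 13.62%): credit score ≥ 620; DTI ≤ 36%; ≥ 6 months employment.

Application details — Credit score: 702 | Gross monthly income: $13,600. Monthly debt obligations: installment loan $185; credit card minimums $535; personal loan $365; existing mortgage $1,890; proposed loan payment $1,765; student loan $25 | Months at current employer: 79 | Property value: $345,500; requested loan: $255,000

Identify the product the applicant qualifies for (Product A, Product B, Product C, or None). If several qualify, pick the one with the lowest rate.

Total debts = (185 + 535 + 365 + 1,890 + 1,765 + 25) = 4,765; DTI = 4,765/13,600 = 35%.
LTV = 255,000/345,500 = 73.8%.
Product A: score 702 ≥ 680; DTI 35% ≤ 45%; LTV 73.8% ≤ 110% → qualifies.
Product B: score 702 ≥ 700; DTI 35% ≤ 50%; employment 79 ≥ 12 mo → qualifies.
Product C: score 702 ≥ 620; DTI 35% ≤ 36%; employment 79 ≥ 6 mo → qualifies.
Qualifying: Product A, Product B, Product C. Lowest rate is 7.44% → Product A.

Product A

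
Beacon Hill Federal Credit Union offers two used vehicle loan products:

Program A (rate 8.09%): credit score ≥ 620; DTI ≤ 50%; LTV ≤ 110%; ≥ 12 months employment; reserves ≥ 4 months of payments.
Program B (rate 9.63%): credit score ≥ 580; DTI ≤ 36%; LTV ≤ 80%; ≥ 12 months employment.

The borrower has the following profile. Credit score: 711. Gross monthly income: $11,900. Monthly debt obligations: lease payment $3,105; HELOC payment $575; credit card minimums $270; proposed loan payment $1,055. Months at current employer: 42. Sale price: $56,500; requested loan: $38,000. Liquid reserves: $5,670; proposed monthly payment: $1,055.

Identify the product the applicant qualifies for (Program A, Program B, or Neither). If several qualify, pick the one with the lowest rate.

Program A

Total debts = (3,105 + 575 + 270 + 1,055) = 5,005; DTI = 5,005/11,900 = 42.1%.
LTV = 38,000/56,500 = 67.3%.
Reserves = 5,670/1,055 = 5.4 months.
Program A: score 711 ≥ 620; DTI 42.1% ≤ 50%; LTV 67.3% ≤ 110%; employment 42 ≥ 12 mo; reserves 5.4 ≥ 4 mo → qualifies.
Program B: score 711 ≥ 580; DTI 42.1% > 36%; LTV 67.3% ≤ 80%; employment 42 ≥ 12 mo → does not qualify.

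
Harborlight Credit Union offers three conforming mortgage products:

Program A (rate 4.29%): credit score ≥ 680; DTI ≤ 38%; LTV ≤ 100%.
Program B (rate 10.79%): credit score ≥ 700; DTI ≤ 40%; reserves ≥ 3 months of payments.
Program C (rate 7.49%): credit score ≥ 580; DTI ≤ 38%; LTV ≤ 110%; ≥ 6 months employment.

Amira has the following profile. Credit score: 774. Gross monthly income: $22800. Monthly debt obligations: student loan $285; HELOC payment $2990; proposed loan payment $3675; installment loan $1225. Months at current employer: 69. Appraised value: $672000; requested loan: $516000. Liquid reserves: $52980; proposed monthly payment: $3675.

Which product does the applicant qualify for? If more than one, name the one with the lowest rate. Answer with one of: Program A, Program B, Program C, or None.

Total debts = (285 + 2,990 + 3,675 + 1,225) = 8,175; DTI = 8,175/22,800 = 35.9%.
LTV = 516,000/672,000 = 76.8%.
Reserves = 52,980/3,675 = 14.4 months.
Program A: score 774 ≥ 680; DTI 35.9% ≤ 38%; LTV 76.8% ≤ 100% → qualifies.
Program B: score 774 ≥ 700; DTI 35.9% ≤ 40%; reserves 14.4 ≥ 3 mo → qualifies.
Program C: score 774 ≥ 580; DTI 35.9% ≤ 38%; LTV 76.8% ≤ 110%; employment 69 ≥ 6 mo → qualifies.
Qualifying: Program A, Program B, Program C. Lowest rate is 4.29% → Program A.

Program A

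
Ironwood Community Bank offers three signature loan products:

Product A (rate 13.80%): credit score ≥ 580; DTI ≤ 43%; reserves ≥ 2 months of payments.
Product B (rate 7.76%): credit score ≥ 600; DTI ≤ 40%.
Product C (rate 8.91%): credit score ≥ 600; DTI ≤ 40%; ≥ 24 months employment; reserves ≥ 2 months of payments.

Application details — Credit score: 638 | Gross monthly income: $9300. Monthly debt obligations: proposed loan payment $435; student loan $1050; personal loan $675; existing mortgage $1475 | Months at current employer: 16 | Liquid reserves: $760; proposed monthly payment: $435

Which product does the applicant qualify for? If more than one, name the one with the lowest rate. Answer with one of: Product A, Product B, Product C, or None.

Product B

Total debts = (435 + 1,050 + 675 + 1,475) = 3,635; DTI = 3,635/9,300 = 39.1%.
Reserves = 760/435 = 1.7 months.
Product A: score 638 ≥ 580; DTI 39.1% ≤ 43%; reserves 1.7 < 2 mo → does not qualify.
Product B: score 638 ≥ 600; DTI 39.1% ≤ 40% → qualifies.
Product C: score 638 ≥ 600; DTI 39.1% ≤ 40%; employment 16 < 24 mo; reserves 1.7 < 2 mo → does not qualify.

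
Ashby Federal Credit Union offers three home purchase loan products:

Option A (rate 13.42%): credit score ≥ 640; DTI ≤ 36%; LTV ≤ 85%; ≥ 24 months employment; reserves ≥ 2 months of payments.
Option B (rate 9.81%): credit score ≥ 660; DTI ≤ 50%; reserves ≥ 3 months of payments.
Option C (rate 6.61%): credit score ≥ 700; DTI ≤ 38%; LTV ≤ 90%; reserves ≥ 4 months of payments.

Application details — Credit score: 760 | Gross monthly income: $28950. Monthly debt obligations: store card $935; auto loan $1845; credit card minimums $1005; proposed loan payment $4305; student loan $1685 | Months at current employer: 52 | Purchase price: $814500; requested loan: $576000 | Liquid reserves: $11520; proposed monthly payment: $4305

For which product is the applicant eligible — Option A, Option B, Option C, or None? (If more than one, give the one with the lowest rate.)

Option A

Total debts = (935 + 1,845 + 1,005 + 4,305 + 1,685) = 9,775; DTI = 9,775/28,950 = 33.8%.
LTV = 576,000/814,500 = 70.7%.
Reserves = 11,520/4,305 = 2.7 months.
Option A: score 760 ≥ 640; DTI 33.8% ≤ 36%; LTV 70.7% ≤ 85%; employment 52 ≥ 24 mo; reserves 2.7 ≥ 2 mo → qualifies.
Option B: score 760 ≥ 660; DTI 33.8% ≤ 50%; reserves 2.7 < 3 mo → does not qualify.
Option C: score 760 ≥ 700; DTI 33.8% ≤ 38%; LTV 70.7% ≤ 90%; reserves 2.7 < 4 mo → does not qualify.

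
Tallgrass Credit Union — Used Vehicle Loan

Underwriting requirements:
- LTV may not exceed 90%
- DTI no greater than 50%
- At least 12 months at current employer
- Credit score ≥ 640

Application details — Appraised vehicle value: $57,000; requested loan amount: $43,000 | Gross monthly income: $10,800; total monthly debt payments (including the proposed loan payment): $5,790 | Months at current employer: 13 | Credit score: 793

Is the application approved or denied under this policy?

Denied

Loan-to-value = 43,000/57,000 = 75.4% — pass (90% max)
DTI = 5,790/10,800 = 53.6% > 50%
Employment 13 ≥ 12 months
Credit score 793 ≥ 640 (meets)
Fails on DTI.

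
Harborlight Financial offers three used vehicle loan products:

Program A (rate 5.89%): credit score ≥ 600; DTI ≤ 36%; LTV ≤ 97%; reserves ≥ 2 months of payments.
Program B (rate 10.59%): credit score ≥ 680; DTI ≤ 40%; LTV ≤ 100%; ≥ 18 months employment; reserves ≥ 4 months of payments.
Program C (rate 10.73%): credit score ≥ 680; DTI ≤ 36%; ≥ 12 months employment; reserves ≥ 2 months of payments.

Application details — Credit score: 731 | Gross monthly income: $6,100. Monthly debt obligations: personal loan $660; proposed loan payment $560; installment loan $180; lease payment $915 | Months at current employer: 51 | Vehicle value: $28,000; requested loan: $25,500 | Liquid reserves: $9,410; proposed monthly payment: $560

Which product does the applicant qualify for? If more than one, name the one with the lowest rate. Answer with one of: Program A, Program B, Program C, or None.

Total debts = (660 + 560 + 180 + 915) = 2,315; DTI = 2,315/6,100 = 38%.
LTV = 25,500/28,000 = 91.1%.
Reserves = 9,410/560 = 16.8 months.
Program A: score 731 ≥ 600; DTI 38% > 36%; LTV 91.1% ≤ 97%; reserves 16.8 ≥ 2 mo → does not qualify.
Program B: score 731 ≥ 680; DTI 38% ≤ 40%; LTV 91.1% ≤ 100%; employment 51 ≥ 18 mo; reserves 16.8 ≥ 4 mo → qualifies.
Program C: score 731 ≥ 680; DTI 38% > 36%; employment 51 ≥ 12 mo; reserves 16.8 ≥ 2 mo → does not qualify.

Program B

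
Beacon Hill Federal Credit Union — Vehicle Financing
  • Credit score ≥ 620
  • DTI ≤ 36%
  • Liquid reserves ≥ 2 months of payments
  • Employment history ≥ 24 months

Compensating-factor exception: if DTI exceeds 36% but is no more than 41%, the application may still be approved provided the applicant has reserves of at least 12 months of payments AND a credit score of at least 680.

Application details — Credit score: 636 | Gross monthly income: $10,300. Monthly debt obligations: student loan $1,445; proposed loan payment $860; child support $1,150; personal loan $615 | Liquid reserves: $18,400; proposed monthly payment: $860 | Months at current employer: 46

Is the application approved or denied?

Denied

Credit score 636 ≥ 620 (meets base)
Total debts = (1,445 + 860 + 1,150 + 615) = 4,070. DTI: 4,070 ÷ 10,300 = 39.5%, over the 36% base limit.
Liquid reserves cover 18,400/860 = 21.4 months — ≥ 2 required
Employment 46 ≥ 24 months
39.5% falls in the override range (36%–41%), so the compensating-factor test applies.
Reserves 21.4 ≥ 12 months; credit score 636 < 680.
Override conditions not both satisfied; exception does not apply.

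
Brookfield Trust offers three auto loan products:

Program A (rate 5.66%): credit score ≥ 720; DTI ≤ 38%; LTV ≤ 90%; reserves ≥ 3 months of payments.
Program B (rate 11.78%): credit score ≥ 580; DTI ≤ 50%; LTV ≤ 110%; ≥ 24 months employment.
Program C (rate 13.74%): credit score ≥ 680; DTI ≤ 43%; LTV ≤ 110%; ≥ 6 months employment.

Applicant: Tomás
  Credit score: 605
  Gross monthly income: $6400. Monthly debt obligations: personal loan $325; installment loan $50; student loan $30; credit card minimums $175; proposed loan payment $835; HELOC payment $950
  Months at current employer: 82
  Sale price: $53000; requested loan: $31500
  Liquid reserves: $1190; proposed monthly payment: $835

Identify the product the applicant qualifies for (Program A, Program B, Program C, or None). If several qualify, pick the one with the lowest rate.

Program B

Total debts = (325 + 50 + 30 + 175 + 835 + 950) = 2,365; DTI = 2,365/6,400 = 37%.
LTV = 31,500/53,000 = 59.4%.
Reserves = 1,190/835 = 1.4 months.
Program A: score 605 < 720; DTI 37% ≤ 38%; LTV 59.4% ≤ 90%; reserves 1.4 < 3 mo → does not qualify.
Program B: score 605 ≥ 580; DTI 37% ≤ 50%; LTV 59.4% ≤ 110%; employment 82 ≥ 24 mo → qualifies.
Program C: score 605 < 680; DTI 37% ≤ 43%; LTV 59.4% ≤ 110%; employment 82 ≥ 6 mo → does not qualify.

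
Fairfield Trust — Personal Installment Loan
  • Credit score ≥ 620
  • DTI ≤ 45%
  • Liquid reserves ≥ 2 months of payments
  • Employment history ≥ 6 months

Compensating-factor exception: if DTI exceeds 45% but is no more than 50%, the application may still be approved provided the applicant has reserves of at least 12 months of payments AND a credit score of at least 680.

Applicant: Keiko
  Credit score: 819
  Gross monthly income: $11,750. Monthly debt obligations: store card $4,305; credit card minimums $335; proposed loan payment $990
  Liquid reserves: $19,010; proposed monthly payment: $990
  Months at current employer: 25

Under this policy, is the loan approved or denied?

Credit score 819 ≥ 620 (meets base)
Total debts = (4,305 + 335 + 990) = 5,630. DTI = 5,630/11,750 = 47.9% > 45% — standard DTI limit exceeded.
Reserves: 19,010 ÷ 990 = 19.2 months (meets 2-month minimum)
Employment 25 ≥ 6 months
47.9% falls in the override range (45%–50%), so the compensating-factor test applies.
Override check — reserves: 19.2 mo (ok); score: 819 (ok).
Both override conditions satisfied; DTI exception granted.

Approved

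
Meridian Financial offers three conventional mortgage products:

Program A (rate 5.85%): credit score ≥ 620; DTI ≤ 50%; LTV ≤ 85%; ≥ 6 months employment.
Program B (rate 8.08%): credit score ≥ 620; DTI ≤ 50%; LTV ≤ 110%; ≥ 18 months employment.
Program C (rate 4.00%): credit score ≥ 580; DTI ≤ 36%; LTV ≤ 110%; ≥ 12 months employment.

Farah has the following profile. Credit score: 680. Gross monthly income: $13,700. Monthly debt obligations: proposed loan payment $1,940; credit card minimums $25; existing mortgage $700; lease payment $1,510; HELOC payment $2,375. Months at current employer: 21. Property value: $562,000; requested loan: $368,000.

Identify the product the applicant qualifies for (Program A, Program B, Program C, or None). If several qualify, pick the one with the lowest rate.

Program A

Total debts = (1,940 + 25 + 700 + 1,510 + 2,375) = 6,550; DTI = 6,550/13,700 = 47.8%.
LTV = 368,000/562,000 = 65.5%.
Program A: score 680 ≥ 620; DTI 47.8% ≤ 50%; LTV 65.5% ≤ 85%; employment 21 ≥ 6 mo → qualifies.
Program B: score 680 ≥ 620; DTI 47.8% ≤ 50%; LTV 65.5% ≤ 110%; employment 21 ≥ 18 mo → qualifies.
Program C: score 680 ≥ 580; DTI 47.8% > 36%; LTV 65.5% ≤ 110%; employment 21 ≥ 12 mo → does not qualify.
Qualifying: Program A, Program B. Lowest rate is 5.85% → Program A.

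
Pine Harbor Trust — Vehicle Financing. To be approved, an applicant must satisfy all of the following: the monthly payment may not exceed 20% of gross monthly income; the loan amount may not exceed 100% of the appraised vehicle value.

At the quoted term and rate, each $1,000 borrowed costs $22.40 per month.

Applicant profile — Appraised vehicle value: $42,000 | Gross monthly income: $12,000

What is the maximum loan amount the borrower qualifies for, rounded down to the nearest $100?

$42,000

Payment cap: 20% × $12,000 = $2,400/month.
At $22.40 per $1,000, that supports 2,400/22.40 × 1,000 ≈ $107,142 → $107,100.
LTV cap: 100% × $42,000 = $42,000 → $42,000.
Binding constraint: loan-to-value.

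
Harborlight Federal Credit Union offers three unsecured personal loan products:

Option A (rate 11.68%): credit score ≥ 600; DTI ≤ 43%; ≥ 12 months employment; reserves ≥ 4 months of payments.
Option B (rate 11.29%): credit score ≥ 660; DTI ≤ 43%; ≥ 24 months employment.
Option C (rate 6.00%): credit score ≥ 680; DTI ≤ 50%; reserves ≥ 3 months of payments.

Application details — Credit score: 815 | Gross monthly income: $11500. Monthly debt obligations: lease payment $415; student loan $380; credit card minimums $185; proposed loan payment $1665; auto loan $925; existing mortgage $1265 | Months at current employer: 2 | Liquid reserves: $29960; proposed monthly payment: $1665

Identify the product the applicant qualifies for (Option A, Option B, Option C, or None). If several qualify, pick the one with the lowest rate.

Option C

Total debts = (415 + 380 + 185 + 1,665 + 925 + 1,265) = 4,835; DTI = 4,835/11,500 = 42%.
Reserves = 29,960/1,665 = 18.0 months.
Option A: score 815 ≥ 600; DTI 42% ≤ 43%; employment 2 < 12 mo; reserves 18.0 ≥ 4 mo → does not qualify.
Option B: score 815 ≥ 660; DTI 42% ≤ 43%; employment 2 < 24 mo → does not qualify.
Option C: score 815 ≥ 680; DTI 42% ≤ 50%; reserves 18.0 ≥ 3 mo → qualifies.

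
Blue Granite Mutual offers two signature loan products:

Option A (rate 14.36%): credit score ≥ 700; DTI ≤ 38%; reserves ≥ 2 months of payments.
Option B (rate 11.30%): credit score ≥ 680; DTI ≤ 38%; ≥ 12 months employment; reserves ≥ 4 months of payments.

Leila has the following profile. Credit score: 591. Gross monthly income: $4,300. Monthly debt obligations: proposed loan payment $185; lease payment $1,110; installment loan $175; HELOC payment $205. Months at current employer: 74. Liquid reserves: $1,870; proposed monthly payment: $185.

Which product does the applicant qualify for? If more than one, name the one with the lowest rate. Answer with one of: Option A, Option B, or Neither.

Total debts = (185 + 1,110 + 175 + 205) = 1,675; DTI = 1,675/4,300 = 39%.
Reserves = 1,870/185 = 10.1 months.
Option A: score 591 < 700; DTI 39% > 38%; reserves 10.1 ≥ 2 mo → does not qualify.
Option B: score 591 < 680; DTI 39% > 38%; employment 74 ≥ 12 mo; reserves 10.1 ≥ 4 mo → does not qualify.

Neither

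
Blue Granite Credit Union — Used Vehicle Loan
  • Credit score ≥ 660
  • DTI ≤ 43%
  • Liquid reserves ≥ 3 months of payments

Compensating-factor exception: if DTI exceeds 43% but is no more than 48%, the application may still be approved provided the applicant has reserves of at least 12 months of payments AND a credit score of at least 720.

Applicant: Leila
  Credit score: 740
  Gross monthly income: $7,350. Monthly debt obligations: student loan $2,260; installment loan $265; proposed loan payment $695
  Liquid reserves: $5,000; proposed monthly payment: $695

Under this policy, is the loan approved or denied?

Denied

Credit score 740 ≥ 660 (meets base)
Total debts = (2,260 + 265 + 695) = 3,220. DTI = 3,220/7,350 = 43.8% > 43% — standard DTI limit exceeded.
Reserves: 5,000 ÷ 695 = 7.2 months (meets 3-month minimum)
DTI 43.8% is within the 43%–48% exception band; checking compensating factors.
Reserves 7.2 < 12 months; credit score 740 ≥ 720.
Compensating-factor requirement not fully met.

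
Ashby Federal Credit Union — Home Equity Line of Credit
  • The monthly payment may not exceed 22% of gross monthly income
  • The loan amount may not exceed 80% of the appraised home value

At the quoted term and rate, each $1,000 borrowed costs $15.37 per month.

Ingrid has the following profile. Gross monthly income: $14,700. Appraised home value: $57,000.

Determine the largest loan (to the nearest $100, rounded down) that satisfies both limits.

$45,600

Payment cap: 22% × $14,700 = $3,234/month.
At $15.37 per $1,000, that supports 3,234/15.37 × 1,000 ≈ $210,409 → $210,400.
LTV cap: 80% × $57,000 = $45,600 → $45,600.
Binding constraint: loan-to-value.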